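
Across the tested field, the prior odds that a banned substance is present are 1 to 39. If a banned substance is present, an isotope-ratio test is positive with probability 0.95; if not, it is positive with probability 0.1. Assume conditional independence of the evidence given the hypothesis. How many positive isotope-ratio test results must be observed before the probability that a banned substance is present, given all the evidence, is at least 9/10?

Prior odds = 1/39.
Likelihood ratio of a positive = 0.95/0.1 = 9.5.
Target posterior odds = 0.9/0.1 = 9.
Require 9.5ⁿ ≥ 9 ÷ (1/39) = 351.
9.5² = 90.25 falls short of 351 but 9.5³ = 857.375 reaches it, so n = 3.

3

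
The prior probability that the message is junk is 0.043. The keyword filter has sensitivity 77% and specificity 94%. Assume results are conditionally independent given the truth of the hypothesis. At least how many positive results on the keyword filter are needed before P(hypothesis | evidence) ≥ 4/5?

2

Prior odds: 0.043 ÷ 0.957 = 43/957.
False-positive rate = 1 − 0.94 = 0.06; likelihood ratio of a positive = 0.77/0.06 = 77/6.
Target odds: 0.8 ÷ 0.2 = 4.
Need (43/957) × (77/6)ⁿ ≥ 4, i.e. (77/6)ⁿ ≥ 3828/43.
(77/6)¹ = 77/6 falls short of 3828/43 but (77/6)² = 5929/36 reaches it, so n = 2.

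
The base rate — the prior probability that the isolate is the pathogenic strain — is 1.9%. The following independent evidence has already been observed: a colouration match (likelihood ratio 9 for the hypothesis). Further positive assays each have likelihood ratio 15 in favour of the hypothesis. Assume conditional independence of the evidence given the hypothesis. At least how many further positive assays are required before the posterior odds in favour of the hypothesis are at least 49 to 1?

3

Prior odds = 0.019/0.981 = 19/981.
Bayes factor of the evidence already in hand = 9.
Odds after that evidence = (19/981) × 9 = 19/109.
Target odds = 49.
Need 15ⁿ ≥ 49 ÷ (19/109) = 5341/19.
15² = 225 falls short of 5341/19 but 15³ = 3375 reaches it, so n = 3.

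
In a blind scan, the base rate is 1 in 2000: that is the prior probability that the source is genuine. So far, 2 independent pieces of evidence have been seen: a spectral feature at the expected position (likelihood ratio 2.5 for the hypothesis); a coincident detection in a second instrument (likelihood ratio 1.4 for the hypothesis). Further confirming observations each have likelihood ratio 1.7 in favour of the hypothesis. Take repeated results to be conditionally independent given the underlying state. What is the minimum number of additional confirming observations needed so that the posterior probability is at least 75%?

Prior odds = 0.0005/0.9995 = 1/1999.
Combined Bayes factor of the evidence already in hand = 2.5 × 1.4 = 3.5.
Odds after that evidence = (1/1999) × 3.5 = 7/3998.
Target odds = 0.75/0.25 = 3.
Need 1.7ⁿ ≥ 3 ÷ (7/3998) = 11994/7.
1.7¹⁴ ≈1683.78 falls short of 11994/7 but 1.7¹⁵ ≈2862.42 reaches it, so n = 15.

15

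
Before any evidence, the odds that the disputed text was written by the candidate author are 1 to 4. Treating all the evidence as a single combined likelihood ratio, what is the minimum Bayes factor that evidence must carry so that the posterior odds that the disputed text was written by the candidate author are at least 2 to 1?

Prior odds = 0.25.
Target odds = 2.
Required Bayes factor = 2 ÷ 0.25 = 8.

8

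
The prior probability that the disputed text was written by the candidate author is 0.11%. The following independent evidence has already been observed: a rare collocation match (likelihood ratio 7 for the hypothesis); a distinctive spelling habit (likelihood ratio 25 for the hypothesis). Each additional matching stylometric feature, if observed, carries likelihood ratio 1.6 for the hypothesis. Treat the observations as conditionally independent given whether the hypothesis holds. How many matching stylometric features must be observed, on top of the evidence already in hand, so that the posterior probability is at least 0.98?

Prior odds = 0.0011/0.9989 = 11/9989.
Combined Bayes factor of the evidence already in hand = 7 × 25 = 175.
Odds after that evidence = (11/9989) × 175 = 275/1427.
Target odds = 0.98/0.02 = 49.
Need 1.6ⁿ ≥ 49 ÷ (275/1427) = 69923/275.
1.6¹¹ ≈175.922 falls short of 69923/275 but 1.6¹² ≈281.475 reaches it, so n = 12.

12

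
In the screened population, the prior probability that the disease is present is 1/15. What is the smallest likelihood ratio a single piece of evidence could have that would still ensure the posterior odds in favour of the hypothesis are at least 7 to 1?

98

Prior odds = (1/15)/(14/15) = 1/14.
Target odds = 7.
Required Bayes factor = 7 ÷ (1/14) = 98.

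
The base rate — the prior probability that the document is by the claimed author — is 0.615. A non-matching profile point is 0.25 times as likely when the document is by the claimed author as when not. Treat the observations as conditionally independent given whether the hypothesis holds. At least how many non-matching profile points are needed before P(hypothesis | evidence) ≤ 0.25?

2

Prior odds: 0.615 ÷ 0.385 = 123/77.
Likelihood ratio per non-matching profile point = 0.25.
Target posterior odds = 0.25/0.75 = 1/3.
Require 0.25ⁿ ≤ 1/3 ÷ (123/77) = 77/369.
0.25¹ = 0.25 is still above 77/369 but 0.25² = 0.0625 is at or below it, so n = 2.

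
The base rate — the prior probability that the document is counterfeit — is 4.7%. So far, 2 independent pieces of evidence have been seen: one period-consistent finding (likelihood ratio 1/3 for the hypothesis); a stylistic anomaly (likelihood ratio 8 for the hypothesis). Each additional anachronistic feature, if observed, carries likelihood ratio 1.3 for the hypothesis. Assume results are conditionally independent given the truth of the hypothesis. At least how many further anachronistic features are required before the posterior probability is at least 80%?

14

Prior odds = 0.047/0.953 = 47/953.
Combined Bayes factor of the evidence already in hand = (1/3) × 8 = 8/3.
Odds after that evidence = (47/953) × 8/3 = 376/2859.
Target odds = 0.8/0.2 = 4.
Need 1.3ⁿ ≥ 4 ÷ (376/2859) = 2859/94.
1.3¹³ ≈30.2875 falls short of 2859/94 but 1.3¹⁴ ≈39.3738 reaches it, so n = 14.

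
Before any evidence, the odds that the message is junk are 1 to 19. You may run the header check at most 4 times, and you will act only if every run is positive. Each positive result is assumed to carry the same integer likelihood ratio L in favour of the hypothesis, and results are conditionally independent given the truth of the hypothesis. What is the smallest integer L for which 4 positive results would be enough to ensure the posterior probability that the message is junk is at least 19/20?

5

Prior odds = 1/19.
Target odds = 0.95/0.05 = 19.
Need L⁴ ≥ 19 ÷ (1/19) = 361.
4⁴ = 256 < 361 ≤ 625 = 5⁴, so L = 5.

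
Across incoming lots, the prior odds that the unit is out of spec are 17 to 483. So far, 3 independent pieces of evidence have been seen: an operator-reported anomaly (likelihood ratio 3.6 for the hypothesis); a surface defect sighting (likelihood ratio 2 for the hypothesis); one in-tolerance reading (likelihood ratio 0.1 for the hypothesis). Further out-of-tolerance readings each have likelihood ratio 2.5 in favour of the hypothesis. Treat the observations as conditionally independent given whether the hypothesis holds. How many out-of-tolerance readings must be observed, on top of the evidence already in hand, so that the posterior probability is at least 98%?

Prior odds = 17/483.
Combined Bayes factor of the evidence already in hand = 3.6 × 2 × 0.1 = 0.72.
Odds after that evidence = (17/483) × 0.72 = 102/4025.
Target odds = 0.98/0.02 = 49.
Need 2.5ⁿ ≥ 49 ÷ (102/4025) = 197225/102.
2.5⁸ = 390625/256 falls short of 197225/102 but 2.5⁹ = 1953125/512 reaches it, so n = 9.

9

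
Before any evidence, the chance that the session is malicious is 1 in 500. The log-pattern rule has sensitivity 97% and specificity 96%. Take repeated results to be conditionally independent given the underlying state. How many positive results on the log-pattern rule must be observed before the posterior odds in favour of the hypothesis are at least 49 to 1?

4

Prior odds = 0.002/0.998 = 1/499.
False-positive rate = 1 − 0.96 = 0.04; likelihood ratio of a positive = 0.97/0.04 = 24.25.
Target odds = 49.
Need (1/499) × 24.25ⁿ ≥ 49, i.e. 24.25ⁿ ≥ 24451.
24.25³ = 912673/64 falls short of 24451 but 24.25⁴ = 88529281/256 reaches it, so n = 4.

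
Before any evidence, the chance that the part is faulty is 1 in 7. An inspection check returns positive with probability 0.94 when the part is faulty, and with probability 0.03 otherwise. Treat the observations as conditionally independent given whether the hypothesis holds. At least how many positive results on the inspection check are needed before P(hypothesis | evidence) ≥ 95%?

Prior odds = (1/7)/(6/7) = 1/6.
Likelihood ratio of a positive result = 0.94/0.03 = 94/3.
Target posterior odds = 0.95/0.05 = 19.
Require (94/3)ⁿ ≥ 19 ÷ (1/6) = 114.
(94/3)¹ = 94/3 falls short of 114 but (94/3)² = 8836/9 reaches it, so n = 2.

2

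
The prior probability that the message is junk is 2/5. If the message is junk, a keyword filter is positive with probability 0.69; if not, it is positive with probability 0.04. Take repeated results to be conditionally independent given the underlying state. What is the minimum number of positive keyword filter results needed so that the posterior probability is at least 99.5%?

Prior odds: 0.4 ÷ 0.6 = 2/3.
Likelihood ratio of a positive = 0.69/0.04 = 17.25.
Target posterior odds = 0.995/0.005 = 199.
Require 17.25ⁿ ≥ 199 ÷ (2/3) = 298.5.
17.25² = 297.5625 falls short of 298.5 but 17.25³ = 5132.953125 reaches it, so n = 3.

3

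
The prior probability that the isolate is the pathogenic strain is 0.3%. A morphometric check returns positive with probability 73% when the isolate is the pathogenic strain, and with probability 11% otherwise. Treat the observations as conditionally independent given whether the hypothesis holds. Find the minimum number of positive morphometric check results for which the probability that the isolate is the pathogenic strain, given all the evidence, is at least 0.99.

6

Prior odds = 0.003/0.997 = 3/997.
Likelihood ratio of a positive result = 0.73/0.11 = 73/11.
Target posterior odds = 0.99/0.01 = 99.
Need (3/997) × (73/11)ⁿ ≥ 99, i.e. (73/11)ⁿ ≥ 32901.
(73/11)⁵ ≈12872.1 falls short of 32901 but (73/11)⁶ ≈85424.2 reaches it, so n = 6.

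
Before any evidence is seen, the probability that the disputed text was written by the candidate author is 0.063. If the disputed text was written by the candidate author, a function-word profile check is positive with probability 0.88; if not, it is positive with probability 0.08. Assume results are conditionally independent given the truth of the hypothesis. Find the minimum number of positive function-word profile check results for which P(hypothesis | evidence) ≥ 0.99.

4

Prior odds = 0.063/0.937 = 63/937.
Likelihood ratio of a positive = 0.88/0.08 = 11.
Target odds: 0.99 ÷ 0.01 = 99.
Need (63/937) × 11ⁿ ≥ 99, i.e. 11ⁿ ≥ 10307/7.
11³ = 1331 falls short of 10307/7 but 11⁴ = 14641 reaches it, so n = 4.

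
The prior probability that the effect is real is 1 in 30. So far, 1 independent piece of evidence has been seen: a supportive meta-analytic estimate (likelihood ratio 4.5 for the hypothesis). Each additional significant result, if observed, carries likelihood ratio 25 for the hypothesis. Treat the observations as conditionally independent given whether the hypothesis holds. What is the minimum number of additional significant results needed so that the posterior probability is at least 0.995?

Prior odds = (1/30)/(29/30) = 1/29.
Bayes factor of the evidence already in hand = 4.5.
Odds after that evidence = (1/29) × 4.5 = 9/58.
Target odds = 0.995/0.005 = 199.
Need 25ⁿ ≥ 199 ÷ (9/58) = 11542/9.
25² = 625 falls short of 11542/9 but 25³ = 15625 reaches it, so n = 3.

3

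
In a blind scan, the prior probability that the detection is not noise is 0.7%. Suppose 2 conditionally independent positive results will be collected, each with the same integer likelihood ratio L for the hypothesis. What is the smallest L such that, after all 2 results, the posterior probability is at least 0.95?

Prior odds = 0.007/0.993 = 7/993.
Target odds = 0.95/0.05 = 19.
Need L² ≥ 19 ÷ (7/993) = 18867/7.
51² = 2601 < 18867/7 ≤ 2704 = 52², so L = 52.

52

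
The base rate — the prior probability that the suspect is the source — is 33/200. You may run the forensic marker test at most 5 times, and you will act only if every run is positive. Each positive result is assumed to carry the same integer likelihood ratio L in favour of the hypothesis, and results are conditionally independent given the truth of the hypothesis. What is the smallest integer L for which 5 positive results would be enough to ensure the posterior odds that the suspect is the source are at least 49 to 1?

4

Prior odds = 0.165/0.835 = 33/167.
Target odds = 49.
Need L⁵ ≥ 49 ÷ (33/167) = 8183/33.
3⁵ = 243 < 8183/33 ≤ 1024 = 4⁵, so L = 4.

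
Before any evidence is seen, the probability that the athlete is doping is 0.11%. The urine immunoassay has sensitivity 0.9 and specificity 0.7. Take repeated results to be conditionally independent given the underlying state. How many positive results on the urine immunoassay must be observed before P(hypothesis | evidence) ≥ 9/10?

9

Prior odds = 0.0011/0.9989 = 11/9989.
False-positive rate = 1 − 0.7 = 0.3; likelihood ratio of a positive = 0.9/0.3 = 3.
Target odds: 0.9 ÷ 0.1 = 9.
Need (11/9989) × 3ⁿ ≥ 9, i.e. 3ⁿ ≥ 89901/11.
3⁸ = 6561 falls short of 89901/11 but 3⁹ = 19683 reaches it, so n = 9.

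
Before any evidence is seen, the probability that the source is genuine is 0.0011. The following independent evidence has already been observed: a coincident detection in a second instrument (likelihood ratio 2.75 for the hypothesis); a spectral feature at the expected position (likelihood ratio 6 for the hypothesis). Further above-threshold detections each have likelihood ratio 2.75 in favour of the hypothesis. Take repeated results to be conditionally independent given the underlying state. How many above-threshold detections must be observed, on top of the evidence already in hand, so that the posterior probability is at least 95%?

Prior odds = 0.0011/0.9989 = 11/9989.
Combined Bayes factor of the evidence already in hand = 2.75 × 6 = 16.5.
Odds after that evidence = (11/9989) × 16.5 = 363/19978.
Target odds = 0.95/0.05 = 19.
Need 2.75ⁿ ≥ 19 ÷ (363/19978) = 379582/363.
2.75⁶ = 1771561/4096 falls short of 379582/363 but 2.75⁷ = 19487171/16384 reaches it, so n = 7.

7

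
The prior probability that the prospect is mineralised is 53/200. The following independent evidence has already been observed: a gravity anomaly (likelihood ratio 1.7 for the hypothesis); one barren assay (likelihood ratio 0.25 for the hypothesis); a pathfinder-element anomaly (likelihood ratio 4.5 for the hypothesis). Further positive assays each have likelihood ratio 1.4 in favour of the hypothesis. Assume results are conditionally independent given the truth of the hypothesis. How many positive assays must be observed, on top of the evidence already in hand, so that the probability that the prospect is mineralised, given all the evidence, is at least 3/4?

5

Prior odds = 0.265/0.735 = 53/147.
Combined Bayes factor of the evidence already in hand = 1.7 × 0.25 × 4.5 = 1.9125.
Odds after that evidence = (53/147) × 1.9125 = 2703/3920.
Target odds = 0.75/0.25 = 3.
Need 1.4ⁿ ≥ 3 ÷ (2703/3920) = 3920/901.
1.4⁴ = 3.8416 falls short of 3920/901 but 1.4⁵ = 5.37824 reaches it, so n = 5.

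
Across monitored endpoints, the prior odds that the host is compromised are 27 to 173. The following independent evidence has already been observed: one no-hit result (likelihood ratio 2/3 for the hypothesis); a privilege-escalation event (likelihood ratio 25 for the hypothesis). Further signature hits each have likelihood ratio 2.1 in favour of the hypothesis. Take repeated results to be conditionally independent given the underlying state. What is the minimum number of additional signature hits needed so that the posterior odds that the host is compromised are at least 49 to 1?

4

Prior odds = 27/173.
Combined Bayes factor of the evidence already in hand = (2/3) × 25 = 50/3.
Odds after that evidence = (27/173) × 50/3 = 450/173.
Target odds = 49.
Need 2.1ⁿ ≥ 49 ÷ (450/173) = 8477/450.
2.1³ = 9.261 falls short of 8477/450 but 2.1⁴ = 19.4481 reaches it, so n = 4.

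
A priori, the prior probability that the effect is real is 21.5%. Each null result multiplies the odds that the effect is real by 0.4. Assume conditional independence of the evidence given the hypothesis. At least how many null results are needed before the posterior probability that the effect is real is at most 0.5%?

5

Prior odds: 0.215 ÷ 0.785 = 43/157.
Likelihood ratio per null result = 0.4.
Target odds: 0.005 ÷ 0.995 = 1/199.
Need (43/157) × 0.4ⁿ ≤ 1/199, i.e. 0.4ⁿ ≤ 157/8557.
0.4⁴ = 0.0256 is still above 157/8557 but 0.4⁵ = 0.01024 is at or below it, so n = 5.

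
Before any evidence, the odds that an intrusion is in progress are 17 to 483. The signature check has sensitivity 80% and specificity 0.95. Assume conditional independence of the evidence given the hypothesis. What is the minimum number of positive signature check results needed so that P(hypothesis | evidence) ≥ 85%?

Prior odds = 17/483.
False-positive rate = 1 − 0.95 = 0.05; likelihood ratio of a positive = 0.8/0.05 = 16.
Target odds: 0.85 ÷ 0.15 = 17/3.
Need (17/483) × 16ⁿ ≥ 17/3, i.e. 16ⁿ ≥ 161.
16¹ = 16 falls short of 161 but 16² = 256 reaches it, so n = 2.

2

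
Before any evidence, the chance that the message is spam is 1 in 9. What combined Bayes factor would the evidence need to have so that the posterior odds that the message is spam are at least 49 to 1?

392

Prior odds = (1/9)/(8/9) = 0.125.
Target odds = 49.
Required Bayes factor = 49 ÷ 0.125 = 392.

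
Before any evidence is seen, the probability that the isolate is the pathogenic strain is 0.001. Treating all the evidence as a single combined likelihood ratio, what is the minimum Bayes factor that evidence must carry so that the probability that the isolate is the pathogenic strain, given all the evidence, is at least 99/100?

Prior odds = 0.001/0.999 = 1/999.
Target odds = 0.99/0.01 = 99.
Required Bayes factor = 99 ÷ (1/999) = 98901.

98901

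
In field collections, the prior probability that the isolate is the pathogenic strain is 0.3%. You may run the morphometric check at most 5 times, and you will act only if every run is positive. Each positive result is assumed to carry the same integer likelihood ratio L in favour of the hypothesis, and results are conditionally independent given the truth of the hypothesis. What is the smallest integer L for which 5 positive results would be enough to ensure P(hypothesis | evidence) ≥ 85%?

Prior odds = 0.003/0.997 = 3/997.
Target odds = 0.85/0.15 = 17/3.
Need L⁵ ≥ 17/3 ÷ (3/997) = 16949/9.
4⁵ = 1024 < 16949/9 ≤ 3125 = 5⁵, so L = 5.

5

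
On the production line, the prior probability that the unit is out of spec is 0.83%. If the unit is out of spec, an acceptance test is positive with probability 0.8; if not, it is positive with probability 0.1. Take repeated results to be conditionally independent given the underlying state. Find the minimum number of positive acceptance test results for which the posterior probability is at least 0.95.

4

Prior odds: 0.0083 ÷ 0.9917 = 83/9917.
Likelihood ratio of a positive = 0.8/0.1 = 8.
Target posterior odds = 0.95/0.05 = 19.
Require 8ⁿ ≥ 19 ÷ (83/9917) = 188423/83.
8³ = 512 falls short of 188423/83 but 8⁴ = 4096 reaches it, so n = 4.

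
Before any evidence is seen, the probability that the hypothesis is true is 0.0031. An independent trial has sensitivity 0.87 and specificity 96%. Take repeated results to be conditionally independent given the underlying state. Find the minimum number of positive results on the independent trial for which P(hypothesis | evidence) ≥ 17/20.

3

Prior odds: 0.0031 ÷ 0.9969 = 31/9969.
False-positive rate = 1 − 0.96 = 0.04; likelihood ratio of a positive = 0.87/0.04 = 21.75.
Target odds: 0.85 ÷ 0.15 = 17/3.
Need (31/9969) × 21.75ⁿ ≥ 17/3, i.e. 21.75ⁿ ≥ 56491/31.
21.75² = 473.0625 falls short of 56491/31 but 21.75³ = 658503/64 reaches it, so n = 3.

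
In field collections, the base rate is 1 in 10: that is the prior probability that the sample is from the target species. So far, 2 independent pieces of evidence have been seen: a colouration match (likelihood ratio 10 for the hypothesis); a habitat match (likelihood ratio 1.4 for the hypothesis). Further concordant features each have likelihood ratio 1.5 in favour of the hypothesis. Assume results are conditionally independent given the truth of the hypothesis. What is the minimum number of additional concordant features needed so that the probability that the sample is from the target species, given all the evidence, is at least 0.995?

Prior odds = 0.1/0.9 = 1/9.
Combined Bayes factor of the evidence already in hand = 10 × 1.4 = 14.
Odds after that evidence = (1/9) × 14 = 14/9.
Target odds = 0.995/0.005 = 199.
Need 1.5ⁿ ≥ 199 ÷ (14/9) = 1791/14.
1.5¹¹ = 177147/2048 falls short of 1791/14 but 1.5¹² = 531441/4096 reaches it, so n = 12.

12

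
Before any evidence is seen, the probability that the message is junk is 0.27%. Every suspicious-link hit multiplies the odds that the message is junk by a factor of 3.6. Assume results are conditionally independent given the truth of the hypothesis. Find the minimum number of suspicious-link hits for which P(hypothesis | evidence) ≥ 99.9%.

11

Prior odds: 0.0027 ÷ 0.9973 = 27/9973.
Likelihood ratio per suspicious-link hit = 3.6.
Target posterior odds = 0.999/0.001 = 999.
Require 3.6ⁿ ≥ 999 ÷ (27/9973) = 369001.
3.6¹⁰ ≈365616 falls short of 369001 but 3.6¹¹ ≈1.31622e+06 reaches it, so n = 11.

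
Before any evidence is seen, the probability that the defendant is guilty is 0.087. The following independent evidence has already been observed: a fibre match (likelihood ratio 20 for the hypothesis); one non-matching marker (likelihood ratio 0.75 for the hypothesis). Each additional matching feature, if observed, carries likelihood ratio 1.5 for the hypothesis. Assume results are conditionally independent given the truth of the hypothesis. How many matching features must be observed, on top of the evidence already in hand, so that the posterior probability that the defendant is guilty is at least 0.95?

Prior odds = 0.087/0.913 = 87/913.
Combined Bayes factor of the evidence already in hand = 20 × 0.75 = 15.
Odds after that evidence = (87/913) × 15 = 1305/913.
Target odds = 0.95/0.05 = 19.
Need 1.5ⁿ ≥ 19 ÷ (1305/913) = 17347/1305.
1.5⁶ = 11.390625 falls short of 17347/1305 but 1.5⁷ = 17.0859375 reaches it, so n = 7.

7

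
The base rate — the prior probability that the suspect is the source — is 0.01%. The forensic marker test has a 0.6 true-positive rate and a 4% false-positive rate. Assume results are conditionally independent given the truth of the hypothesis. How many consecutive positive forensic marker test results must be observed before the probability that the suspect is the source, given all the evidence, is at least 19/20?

5

Prior odds: 0.0001 ÷ 0.9999 = 1/9999.
Likelihood ratio of a positive result = 0.6/0.04 = 15.
Target posterior odds = 0.95/0.05 = 19.
Require 15ⁿ ≥ 19 ÷ (1/9999) = 189981.
15⁴ = 50625 falls short of 189981 but 15⁵ = 759375 reaches it, so n = 5.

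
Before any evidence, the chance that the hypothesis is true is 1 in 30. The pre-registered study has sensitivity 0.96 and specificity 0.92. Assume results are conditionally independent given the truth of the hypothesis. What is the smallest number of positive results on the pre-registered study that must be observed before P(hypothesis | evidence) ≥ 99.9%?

5

Prior odds = (1/30)/(29/30) = 1/29.
False-positive rate = 1 − 0.92 = 0.08; likelihood ratio of a positive = 0.96/0.08 = 12.
Target odds: 0.999 ÷ 0.001 = 999.
Require 12ⁿ ≥ 999 ÷ (1/29) = 28971.
12⁴ = 20736 falls short of 28971 but 12⁵ = 248832 reaches it, so n = 5.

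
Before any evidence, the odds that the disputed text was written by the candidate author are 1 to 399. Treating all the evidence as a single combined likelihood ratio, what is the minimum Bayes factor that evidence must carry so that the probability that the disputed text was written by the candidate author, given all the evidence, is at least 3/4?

Prior odds = 1/399.
Target odds = 0.75/0.25 = 3.
Required Bayes factor = 3 ÷ (1/399) = 1197.

1197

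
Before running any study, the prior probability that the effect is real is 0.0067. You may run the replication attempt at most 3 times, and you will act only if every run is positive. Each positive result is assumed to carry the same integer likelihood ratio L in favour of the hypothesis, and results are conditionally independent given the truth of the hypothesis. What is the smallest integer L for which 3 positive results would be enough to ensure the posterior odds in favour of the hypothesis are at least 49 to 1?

Prior odds = 0.0067/0.9933 = 67/9933.
Target odds = 49.
Need L³ ≥ 49 ÷ (67/9933) = 486717/67.
19³ = 6859 < 486717/67 ≤ 8000 = 20³, so L = 20.

20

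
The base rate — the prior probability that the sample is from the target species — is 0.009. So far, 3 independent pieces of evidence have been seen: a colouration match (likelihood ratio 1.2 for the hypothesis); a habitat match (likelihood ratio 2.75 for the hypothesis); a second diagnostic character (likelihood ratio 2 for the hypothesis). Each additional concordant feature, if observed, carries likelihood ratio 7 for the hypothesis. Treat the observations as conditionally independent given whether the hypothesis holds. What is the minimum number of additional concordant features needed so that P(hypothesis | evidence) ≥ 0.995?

Prior odds = 0.009/0.991 = 9/991.
Combined Bayes factor of the evidence already in hand = 1.2 × 2.75 × 2 = 6.6.
Odds after that evidence = (9/991) × 6.6 = 297/4955.
Target odds = 0.995/0.005 = 199.
Need 7ⁿ ≥ 199 ÷ (297/4955) = 986045/297.
7⁴ = 2401 falls short of 986045/297 but 7⁵ = 16807 reaches it, so n = 5.

5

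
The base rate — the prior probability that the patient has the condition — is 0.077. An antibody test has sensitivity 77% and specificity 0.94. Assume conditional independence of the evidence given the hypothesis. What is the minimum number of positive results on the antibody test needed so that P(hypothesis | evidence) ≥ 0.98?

3

Prior odds = 0.077/0.923 = 77/923.
False-positive rate = 1 − 0.94 = 0.06; likelihood ratio of a positive = 0.77/0.06 = 77/6.
Target odds: 0.98 ÷ 0.02 = 49.
Require (77/6)ⁿ ≥ 49 ÷ (77/923) = 6461/11.
(77/6)² = 5929/36 falls short of 6461/11 but (77/6)³ = 456533/216 reaches it, so n = 3.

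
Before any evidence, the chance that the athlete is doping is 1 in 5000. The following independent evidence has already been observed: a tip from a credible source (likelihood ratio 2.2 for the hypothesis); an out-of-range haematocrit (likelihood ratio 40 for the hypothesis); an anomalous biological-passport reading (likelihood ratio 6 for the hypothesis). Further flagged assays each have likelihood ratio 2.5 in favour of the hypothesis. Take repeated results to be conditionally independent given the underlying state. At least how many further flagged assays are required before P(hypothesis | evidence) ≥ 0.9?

5

Prior odds = 0.0002/0.9998 = 1/4999.
Combined Bayes factor of the evidence already in hand = 2.2 × 40 × 6 = 528.
Odds after that evidence = (1/4999) × 528 = 528/4999.
Target odds = 0.9/0.1 = 9.
Need 2.5ⁿ ≥ 9 ÷ (528/4999) = 14997/176.
2.5⁴ = 39.0625 falls short of 14997/176 but 2.5⁵ = 97.65625 reaches it, so n = 5.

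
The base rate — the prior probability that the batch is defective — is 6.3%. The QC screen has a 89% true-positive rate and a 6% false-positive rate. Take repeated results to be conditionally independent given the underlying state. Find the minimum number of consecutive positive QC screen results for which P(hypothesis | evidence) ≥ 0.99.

3

Prior odds: 0.063 ÷ 0.937 = 63/937.
Likelihood ratio of a positive result = 0.89/0.06 = 89/6.
Target posterior odds = 0.99/0.01 = 99.
Require (89/6)ⁿ ≥ 99 ÷ (63/937) = 10307/7.
(89/6)² = 7921/36 falls short of 10307/7 but (89/6)³ = 704969/216 reaches it, so n = 3.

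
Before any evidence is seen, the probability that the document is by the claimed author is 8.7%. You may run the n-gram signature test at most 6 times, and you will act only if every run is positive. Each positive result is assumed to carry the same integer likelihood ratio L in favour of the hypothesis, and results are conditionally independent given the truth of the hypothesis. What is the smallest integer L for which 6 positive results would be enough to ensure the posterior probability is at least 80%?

Prior odds = 0.087/0.913 = 87/913.
Target odds = 0.8/0.2 = 4.
Need L⁶ ≥ 4 ÷ (87/913) = 3652/87.
1⁶ = 1 < 3652/87 ≤ 64 = 2⁶, so L = 2.

2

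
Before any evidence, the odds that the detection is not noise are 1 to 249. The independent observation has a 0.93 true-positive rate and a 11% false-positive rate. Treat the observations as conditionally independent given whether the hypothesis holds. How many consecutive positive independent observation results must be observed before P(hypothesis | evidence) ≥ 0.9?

Prior odds = 1/249.
Likelihood ratio of a positive result = 0.93/0.11 = 93/11.
Target odds: 0.9 ÷ 0.1 = 9.
Need (1/249) × (93/11)ⁿ ≥ 9, i.e. (93/11)ⁿ ≥ 2241.
(93/11)³ = 804357/1331 falls short of 2241 but (93/11)⁴ = 74805201/14641 reaches it, so n = 4.

4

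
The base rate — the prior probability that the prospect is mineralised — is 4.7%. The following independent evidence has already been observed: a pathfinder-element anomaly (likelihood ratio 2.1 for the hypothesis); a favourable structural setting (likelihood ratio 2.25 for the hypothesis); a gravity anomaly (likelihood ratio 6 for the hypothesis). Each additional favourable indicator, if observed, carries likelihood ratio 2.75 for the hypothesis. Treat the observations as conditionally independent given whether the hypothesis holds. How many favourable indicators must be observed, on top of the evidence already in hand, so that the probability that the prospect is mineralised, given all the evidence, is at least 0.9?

Prior odds = 0.047/0.953 = 47/953.
Combined Bayes factor of the evidence already in hand = 2.1 × 2.25 × 6 = 28.35.
Odds after that evidence = (47/953) × 28.35 = 26649/19060.
Target odds = 0.9/0.1 = 9.
Need 2.75ⁿ ≥ 9 ÷ (26649/19060) = 19060/2961.
2.75¹ = 2.75 falls short of 19060/2961 but 2.75² = 7.5625 reaches it, so n = 2.

2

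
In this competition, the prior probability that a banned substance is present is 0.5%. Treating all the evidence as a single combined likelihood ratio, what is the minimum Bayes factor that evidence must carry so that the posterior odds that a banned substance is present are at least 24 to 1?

4776

Prior odds = 0.005/0.995 = 1/199.
Target odds = 24.
Required Bayes factor = 24 ÷ (1/199) = 4776.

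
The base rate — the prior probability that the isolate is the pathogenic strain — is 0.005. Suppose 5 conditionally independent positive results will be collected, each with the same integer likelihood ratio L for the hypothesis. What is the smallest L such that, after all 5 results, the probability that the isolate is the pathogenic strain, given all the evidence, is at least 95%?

Prior odds = 0.005/0.995 = 1/199.
Target odds = 0.95/0.05 = 19.
Need L⁵ ≥ 19 ÷ (1/199) = 3781.
5⁵ = 3125 < 3781 ≤ 7776 = 6⁵, so L = 6.

6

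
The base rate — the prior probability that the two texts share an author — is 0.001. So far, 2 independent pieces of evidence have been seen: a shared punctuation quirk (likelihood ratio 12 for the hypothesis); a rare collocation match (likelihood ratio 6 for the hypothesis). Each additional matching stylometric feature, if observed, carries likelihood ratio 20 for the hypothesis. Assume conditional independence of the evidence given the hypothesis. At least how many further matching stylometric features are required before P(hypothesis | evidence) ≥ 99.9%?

4

Prior odds = 0.001/0.999 = 1/999.
Combined Bayes factor of the evidence already in hand = 12 × 6 = 72.
Odds after that evidence = (1/999) × 72 = 8/111.
Target odds = 0.999/0.001 = 999.
Need 20ⁿ ≥ 999 ÷ (8/111) = 13861.125.
20³ = 8000 falls short of 13861.125 but 20⁴ = 160000 reaches it, so n = 4.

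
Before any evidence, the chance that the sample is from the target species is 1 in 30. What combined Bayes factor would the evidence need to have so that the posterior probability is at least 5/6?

145

Prior odds = (1/30)/(29/30) = 1/29.
Target odds = (5/6)/(1/6) = 5.
Required Bayes factor = 5 ÷ (1/29) = 145.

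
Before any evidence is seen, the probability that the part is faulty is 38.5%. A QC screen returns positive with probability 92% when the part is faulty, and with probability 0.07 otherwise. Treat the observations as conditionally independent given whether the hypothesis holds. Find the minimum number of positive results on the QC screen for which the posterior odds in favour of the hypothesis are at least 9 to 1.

Prior odds = 0.385/0.615 = 77/123.
Likelihood ratio of a positive result = 0.92/0.07 = 92/7.
Target odds = 9.
Need (77/123) × (92/7)ⁿ ≥ 9, i.e. (92/7)ⁿ ≥ 1107/77.
(92/7)¹ = 92/7 falls short of 1107/77 but (92/7)² = 8464/49 reaches it, so n = 2.

2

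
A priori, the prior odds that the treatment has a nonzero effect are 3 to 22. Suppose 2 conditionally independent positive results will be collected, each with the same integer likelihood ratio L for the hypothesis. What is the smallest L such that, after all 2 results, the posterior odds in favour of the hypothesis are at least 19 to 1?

12

Prior odds = 3/22.
Target odds = 19.
Need L² ≥ 19 ÷ (3/22) = 418/3.
11² = 121 < 418/3 ≤ 144 = 12², so L = 12.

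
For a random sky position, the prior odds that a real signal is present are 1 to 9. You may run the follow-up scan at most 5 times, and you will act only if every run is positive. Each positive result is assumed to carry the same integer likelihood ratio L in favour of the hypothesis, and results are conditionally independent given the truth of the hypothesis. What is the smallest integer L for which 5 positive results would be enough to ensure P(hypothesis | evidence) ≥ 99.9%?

7

Prior odds = 1/9.
Target odds = 0.999/0.001 = 999.
Need L⁵ ≥ 999 ÷ (1/9) = 8991.
6⁵ = 7776 < 8991 ≤ 16807 = 7⁵, so L = 7.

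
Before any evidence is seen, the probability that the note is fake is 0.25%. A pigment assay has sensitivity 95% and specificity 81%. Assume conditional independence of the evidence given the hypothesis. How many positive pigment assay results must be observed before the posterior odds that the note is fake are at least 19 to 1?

Prior odds: 0.0025 ÷ 0.9975 = 1/399.
False-positive rate = 1 − 0.81 = 0.19; likelihood ratio of a positive = 0.95/0.19 = 5.
Target odds = 19.
Require 5ⁿ ≥ 19 ÷ (1/399) = 7581.
5⁵ = 3125 falls short of 7581 but 5⁶ = 15625 reaches it, so n = 6.

6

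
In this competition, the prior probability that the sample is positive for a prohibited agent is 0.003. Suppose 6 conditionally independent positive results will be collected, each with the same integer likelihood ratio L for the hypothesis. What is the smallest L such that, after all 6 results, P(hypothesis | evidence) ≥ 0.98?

Prior odds = 0.003/0.997 = 3/997.
Target odds = 0.98/0.02 = 49.
Need L⁶ ≥ 49 ÷ (3/997) = 48853/3.
5⁶ = 15625 < 48853/3 ≤ 46656 = 6⁶, so L = 6.

6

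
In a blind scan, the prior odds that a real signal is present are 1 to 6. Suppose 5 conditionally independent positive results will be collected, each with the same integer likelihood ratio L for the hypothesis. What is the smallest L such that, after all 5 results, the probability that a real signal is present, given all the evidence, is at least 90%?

Prior odds = 1/6.
Target odds = 0.9/0.1 = 9.
Need L⁵ ≥ 9 ÷ (1/6) = 54.
2⁵ = 32 < 54 ≤ 243 = 3⁵, so L = 3.

3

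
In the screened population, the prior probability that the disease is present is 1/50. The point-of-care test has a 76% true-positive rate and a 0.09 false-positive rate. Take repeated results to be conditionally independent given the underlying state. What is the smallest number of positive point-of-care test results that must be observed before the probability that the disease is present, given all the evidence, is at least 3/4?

Prior odds = 0.02/0.98 = 1/49.
Likelihood ratio of a positive result = 0.76/0.09 = 76/9.
Target posterior odds = 0.75/0.25 = 3.
Need (1/49) × (76/9)ⁿ ≥ 3, i.e. (76/9)ⁿ ≥ 147.
(76/9)² = 5776/81 falls short of 147 but (76/9)³ = 438976/729 reaches it, so n = 3.

3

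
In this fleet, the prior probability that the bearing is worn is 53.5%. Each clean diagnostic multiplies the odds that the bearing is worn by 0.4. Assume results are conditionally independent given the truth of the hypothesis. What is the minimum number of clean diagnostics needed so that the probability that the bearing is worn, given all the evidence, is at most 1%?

Prior odds: 0.535 ÷ 0.465 = 107/93.
Likelihood ratio per clean diagnostic = 0.4.
Target posterior odds = 0.01/0.99 = 1/99.
Require 0.4ⁿ ≤ 1/99 ÷ (107/93) = 31/3531.
0.4⁵ = 0.01024 is still above 31/3531 but 0.4⁶ = 64/15625 is at or below it, so n = 6.

6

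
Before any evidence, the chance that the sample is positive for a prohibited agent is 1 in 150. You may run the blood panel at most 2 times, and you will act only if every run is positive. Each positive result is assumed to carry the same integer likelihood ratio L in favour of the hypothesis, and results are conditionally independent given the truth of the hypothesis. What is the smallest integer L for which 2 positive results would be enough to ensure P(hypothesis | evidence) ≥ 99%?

122

Prior odds = (1/150)/(149/150) = 1/149.
Target odds = 0.99/0.01 = 99.
Need L² ≥ 99 ÷ (1/149) = 14751.
121² = 14641 < 14751 ≤ 14884 = 122², so L = 122.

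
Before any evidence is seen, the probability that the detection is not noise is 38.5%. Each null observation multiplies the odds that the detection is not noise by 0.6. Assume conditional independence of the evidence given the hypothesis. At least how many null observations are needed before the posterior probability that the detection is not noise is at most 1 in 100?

Prior odds: 0.385 ÷ 0.615 = 77/123.
Likelihood ratio per null observation = 0.6.
Target odds: 0.01 ÷ 0.99 = 1/99.
Need (77/123) × 0.6ⁿ ≤ 1/99, i.e. 0.6ⁿ ≤ 41/2541.
0.6⁸ = 6561/390625 is still above 41/2541 but 0.6⁹ = 19683/1953125 is at or below it, so n = 9.

9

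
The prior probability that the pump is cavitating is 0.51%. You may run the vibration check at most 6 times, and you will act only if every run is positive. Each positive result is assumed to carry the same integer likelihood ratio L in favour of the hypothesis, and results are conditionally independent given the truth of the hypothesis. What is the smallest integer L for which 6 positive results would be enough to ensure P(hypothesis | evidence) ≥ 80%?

4

Prior odds = 0.0051/0.9949 = 51/9949.
Target odds = 0.8/0.2 = 4.
Need L⁶ ≥ 4 ÷ (51/9949) = 39796/51.
3⁶ = 729 < 39796/51 ≤ 4096 = 4⁶, so L = 4.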